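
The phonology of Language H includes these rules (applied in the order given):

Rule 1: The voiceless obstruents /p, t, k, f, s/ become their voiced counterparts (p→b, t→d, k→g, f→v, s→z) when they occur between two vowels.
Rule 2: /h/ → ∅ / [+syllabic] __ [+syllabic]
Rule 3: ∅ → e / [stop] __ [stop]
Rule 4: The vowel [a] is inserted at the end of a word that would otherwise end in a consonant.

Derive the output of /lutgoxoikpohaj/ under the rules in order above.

lutegoxoikepoaja

Rule 1 (intervocalic voicing): no segment meets the environment; /lutgoxoikpohaj/ is unchanged.
Rule 2 (intervocalic h-deletion): /h/ occurs between vowels /o/ and /a/, so it deletes. /lutgoxoikpohaj/ → lutgoxoikpoaj.
Rule 3 (stop-cluster e-epenthesis): /t/ and /g/ form a stop–stop cluster, so [e] is inserted between them. /k/ and /p/ form a stop–stop cluster, so [e] is inserted between them. /lutgoxoikpoaj/ → lutegoxoikepoaj.
Rule 4 (final a-epenthesis): the form ends in the consonant /j/, so [a] is inserted word-finally. /lutegoxoikepoaj/ → lutegoxoikepoaja.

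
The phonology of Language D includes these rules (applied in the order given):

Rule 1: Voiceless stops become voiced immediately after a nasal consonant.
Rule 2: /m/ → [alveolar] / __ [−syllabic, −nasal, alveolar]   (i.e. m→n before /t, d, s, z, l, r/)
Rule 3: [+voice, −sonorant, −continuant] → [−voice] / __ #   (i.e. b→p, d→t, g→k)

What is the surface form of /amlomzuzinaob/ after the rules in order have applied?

Rule 1 (post-nasal voicing): no segment meets the environment; /amlomzuzinaob/ is unchanged.
Rule 2 (nasal place assimilation): /m/ precedes the alveolar consonant /l/, so it assimilates in place to [n]. /m/ precedes the alveolar consonant /z/, so it assimilates in place to [n]. /amlomzuzinaob/ → anlonzuzinaob.
Rule 3 (final devoicing): /b/ is a voiced stop in word-final position, so it devoices to [p]. /anlonzuzinaob/ → anlonzuzinaop.

anlonzuzinaop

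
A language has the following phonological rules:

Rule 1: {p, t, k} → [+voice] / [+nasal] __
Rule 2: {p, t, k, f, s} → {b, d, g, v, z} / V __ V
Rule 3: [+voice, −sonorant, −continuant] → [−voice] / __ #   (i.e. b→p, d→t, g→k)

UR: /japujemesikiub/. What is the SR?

jabujemezigiup

Rule 1 (post-nasal voicing): no segment meets the environment; /japujemesikiub/ is unchanged.
Rule 2 (intervocalic voicing): /p/ is a voiceless obstruent between vowels /a/ and /u/, so it voices to [b]. /s/ is a voiceless obstruent between vowels /e/ and /i/, so it voices to [z]. /k/ is a voiceless obstruent between vowels /i/ and /i/, so it voices to [g]. /japujemesikiub/ → jabujemezigiub.
Rule 3 (final devoicing): /b/ is a voiced stop in word-final position, so it devoices to [p]. /jabujemezigiub/ → jabujemezigiup.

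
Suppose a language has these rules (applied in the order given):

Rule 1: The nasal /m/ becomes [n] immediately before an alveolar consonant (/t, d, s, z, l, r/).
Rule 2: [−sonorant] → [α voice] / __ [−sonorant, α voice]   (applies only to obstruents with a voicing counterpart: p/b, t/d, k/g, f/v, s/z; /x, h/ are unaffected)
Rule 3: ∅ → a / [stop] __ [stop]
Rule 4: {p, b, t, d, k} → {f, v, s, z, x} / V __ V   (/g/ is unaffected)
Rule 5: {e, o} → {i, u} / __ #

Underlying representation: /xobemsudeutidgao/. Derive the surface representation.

Rule 1 (nasal place assimilation): /m/ precedes the alveolar consonant /s/, so it assimilates in place to [n]. /xobemsudeutidgao/ → xobensudeutidgao.
Rule 2 (regressive voicing assimilation): no segment meets the environment; /xobensudeutidgao/ is unchanged.
Rule 3 (stop-cluster a-epenthesis): /d/ and /g/ form a stop–stop cluster, so [a] is inserted between them. /xobensudeutidgao/ → xobensudeutidagao.
Rule 4 (intervocalic spirantization): /b/ is a stop between vowels /o/ and /e/, so it spirantizes to the fricative [v]. /d/ is a stop between vowels /u/ and /e/, so it spirantizes to the fricative [z]. /t/ is a stop between vowels /u/ and /i/, so it spirantizes to the fricative [s]. /d/ is a stop between vowels /i/ and /a/, so it spirantizes to the fricative [z]. /xobensudeutidagao/ → xovensuzeusizagao.
Rule 5 (final vowel raising): /o/ is a mid vowel in word-final position, so it raises to [u]. /xovensuzeusizagao/ → xovensuzeusizagau.

xovensuzeusizagau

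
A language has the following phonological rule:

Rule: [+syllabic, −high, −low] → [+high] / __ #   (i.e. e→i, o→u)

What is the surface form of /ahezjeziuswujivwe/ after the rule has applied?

/e/ is a mid vowel in word-final position, so it raises to [i].
The other instances of /e/ do not occur in the required environment and remain unchanged.
Surface form: [ahezjeziuswujivwi].

ahezjeziuswujivwi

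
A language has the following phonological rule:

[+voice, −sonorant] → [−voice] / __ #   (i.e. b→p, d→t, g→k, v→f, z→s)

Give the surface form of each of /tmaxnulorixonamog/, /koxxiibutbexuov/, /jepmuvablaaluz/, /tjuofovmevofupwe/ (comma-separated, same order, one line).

/tmaxnulorixonamog/: /g/ is a voiced obstruent in word-final position, so it devoices to [k]. → [tmaxnulorixonamok].
/koxxiibutbexuov/: /v/ is a voiced obstruent in word-final position, so it devoices to [f]. → [koxxiibutbexuof].
/jepmuvablaaluz/: /z/ is a voiced obstruent in word-final position, so it devoices to [s]. → [jepmuvablaalus].
/tjuofovmevofupwe/: the rule's environment is not met; surfaces unchanged as [tjuofovmevofupwe].

tmaxnulorixonamok, koxxiibutbexuof, jepmuvablaalus, tjuofovmevofupwe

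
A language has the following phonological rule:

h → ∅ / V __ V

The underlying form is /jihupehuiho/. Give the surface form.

jiupeuio

/h/ occurs between vowels /i/ and /u/, so it deletes.
/h/ occurs between vowels /e/ and /u/, so it deletes.
/h/ occurs between vowels /i/ and /o/, so it deletes.
Surface form: [jiupeuio].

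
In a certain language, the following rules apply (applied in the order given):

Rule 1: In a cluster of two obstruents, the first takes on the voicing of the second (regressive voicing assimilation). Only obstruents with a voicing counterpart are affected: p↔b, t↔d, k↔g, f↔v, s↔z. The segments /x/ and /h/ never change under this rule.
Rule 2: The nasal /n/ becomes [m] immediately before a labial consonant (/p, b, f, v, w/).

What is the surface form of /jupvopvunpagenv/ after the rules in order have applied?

Rule 1 (regressive voicing assimilation): /p/ precedes the voiced obstruent /v/, so it voices to [b] by assimilation. /p/ precedes the voiced obstruent /v/, so it voices to [b] by assimilation. /jupvopvunpagenv/ → jubvobvunpagenv.
Rule 2 (nasal place assimilation): /n/ precedes the labial consonant /p/, so it assimilates in place to [m]. /n/ precedes the labial consonant /v/, so it assimilates in place to [m]. /jubvobvunpagenv/ → jubvobvumpagemv.

jubvobvumpagemv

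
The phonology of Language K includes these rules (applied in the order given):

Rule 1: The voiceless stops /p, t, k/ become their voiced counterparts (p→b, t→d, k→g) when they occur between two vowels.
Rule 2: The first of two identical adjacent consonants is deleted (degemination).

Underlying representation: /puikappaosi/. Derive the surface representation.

Rule 1 (intervocalic voicing): /k/ is a voiceless stop between vowels /i/ and /a/, so it voices to [g]. /puikappaosi/ → puigappaosi.
Rule 2 (degemination): /pp/ is a geminate; the first /p/ deletes. /puigappaosi/ → puigapaosi.

puigapaosi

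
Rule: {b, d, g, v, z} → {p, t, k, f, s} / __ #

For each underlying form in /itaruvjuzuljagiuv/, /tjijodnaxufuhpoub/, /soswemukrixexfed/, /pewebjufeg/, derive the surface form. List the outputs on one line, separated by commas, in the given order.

itaruvjuzuljagiuf, tjijodnaxufuhpoup, soswemukrixexfet, pewebjufek

/itaruvjuzuljagiuv/: /v/ is a voiced obstruent in word-final position, so it devoices to [f]. → [itaruvjuzuljagiuf].
/tjijodnaxufuhpoub/: /b/ is a voiced obstruent in word-final position, so it devoices to [p]. → [tjijodnaxufuhpoup].
/soswemukrixexfed/: /d/ is a voiced obstruent in word-final position, so it devoices to [t]. → [soswemukrixexfet].
/pewebjufeg/: /g/ is a voiced obstruent in word-final position, so it devoices to [k]. → [pewebjufek].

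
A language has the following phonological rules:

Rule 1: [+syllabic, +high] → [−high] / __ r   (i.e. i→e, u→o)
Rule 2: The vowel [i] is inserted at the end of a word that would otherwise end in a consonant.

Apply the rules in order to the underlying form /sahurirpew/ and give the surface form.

Rule 1 (pre-rhotic lowering): /u/ is a high vowel immediately before /r/, so it lowers to [o]. /i/ is a high vowel immediately before /r/, so it lowers to [e]. /sahurirpew/ → sahorerpew.
Rule 2 (final i-epenthesis): the form ends in the consonant /w/, so [i] is inserted word-finally. /sahorerpew/ → sahorerpewi.

sahorerpewi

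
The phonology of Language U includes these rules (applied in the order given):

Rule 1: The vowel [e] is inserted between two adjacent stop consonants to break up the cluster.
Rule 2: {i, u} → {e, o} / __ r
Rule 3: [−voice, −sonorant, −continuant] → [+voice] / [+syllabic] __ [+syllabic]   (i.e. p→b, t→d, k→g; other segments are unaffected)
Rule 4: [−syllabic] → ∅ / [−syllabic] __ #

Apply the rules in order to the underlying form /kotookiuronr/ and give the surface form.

Rule 1 (stop-cluster e-epenthesis): no segment meets the environment; /kotookiuronr/ is unchanged.
Rule 2 (pre-rhotic lowering): /u/ is a high vowel immediately before /r/, so it lowers to [o]. /kotookiuronr/ → kotookioronr.
Rule 3 (intervocalic voicing): /t/ is a voiceless stop between vowels /o/ and /o/, so it voices to [d]. /k/ is a voiceless stop between vowels /o/ and /i/, so it voices to [g]. /kotookioronr/ → kodoogioronr.
Rule 4 (final cluster simplification): /r/ is the second consonant of a word-final cluster /nr/, so it deletes. /kodoogioronr/ → kodoogioron.

kodoogioron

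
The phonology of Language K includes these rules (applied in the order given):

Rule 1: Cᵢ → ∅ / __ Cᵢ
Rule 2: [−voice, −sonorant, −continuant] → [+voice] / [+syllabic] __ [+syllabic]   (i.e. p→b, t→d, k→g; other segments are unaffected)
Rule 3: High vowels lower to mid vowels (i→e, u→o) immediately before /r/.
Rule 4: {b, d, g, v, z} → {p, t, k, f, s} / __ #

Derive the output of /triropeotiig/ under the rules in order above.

Rule 1 (degemination): no segment meets the environment; /triropeotiig/ is unchanged.
Rule 2 (intervocalic voicing): /p/ is a voiceless stop between vowels /o/ and /e/, so it voices to [b]. /t/ is a voiceless stop between vowels /o/ and /i/, so it voices to [d]. /triropeotiig/ → trirobeodiig.
Rule 3 (pre-rhotic lowering): /i/ is a high vowel immediately before /r/, so it lowers to [e]. /trirobeodiig/ → trerobeodiig.
Rule 4 (final devoicing): /g/ is a voiced obstruent in word-final position, so it devoices to [k]. /trerobeodiig/ → trerobeodiik.

trerobeodiik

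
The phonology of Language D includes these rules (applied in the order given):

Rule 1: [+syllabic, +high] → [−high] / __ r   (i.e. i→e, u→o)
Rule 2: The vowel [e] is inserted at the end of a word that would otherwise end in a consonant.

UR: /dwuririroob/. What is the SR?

dworereroobe

Rule 1 (pre-rhotic lowering): /u/ is a high vowel immediately before /r/, so it lowers to [o]. /i/ is a high vowel immediately before /r/, so it lowers to [e]. /i/ is a high vowel immediately before /r/, so it lowers to [e]. /dwuririroob/ → dworereroob.
Rule 2 (final e-epenthesis): the form ends in the consonant /b/, so [e] is inserted word-finally. /dworereroob/ → dworereroobe.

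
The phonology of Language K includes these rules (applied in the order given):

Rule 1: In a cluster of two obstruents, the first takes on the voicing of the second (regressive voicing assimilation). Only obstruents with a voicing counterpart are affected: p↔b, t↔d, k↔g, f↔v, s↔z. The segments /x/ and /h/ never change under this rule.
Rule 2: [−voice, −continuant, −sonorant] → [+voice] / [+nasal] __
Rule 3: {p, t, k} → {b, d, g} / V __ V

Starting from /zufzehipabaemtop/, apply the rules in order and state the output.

zuvzehibabaemdop

Rule 1 (regressive voicing assimilation): /f/ precedes the voiced obstruent /z/, so it voices to [v] by assimilation. /zufzehipabaemtop/ → zuvzehipabaemtop.
Rule 2 (post-nasal voicing): /t/ is a voiceless stop immediately after the nasal /m/, so it voices to [d]. /zuvzehipabaemtop/ → zuvzehipabaemdop.
Rule 3 (intervocalic voicing): /p/ is a voiceless stop between vowels /i/ and /a/, so it voices to [b]. /zuvzehipabaemdop/ → zuvzehibabaemdop.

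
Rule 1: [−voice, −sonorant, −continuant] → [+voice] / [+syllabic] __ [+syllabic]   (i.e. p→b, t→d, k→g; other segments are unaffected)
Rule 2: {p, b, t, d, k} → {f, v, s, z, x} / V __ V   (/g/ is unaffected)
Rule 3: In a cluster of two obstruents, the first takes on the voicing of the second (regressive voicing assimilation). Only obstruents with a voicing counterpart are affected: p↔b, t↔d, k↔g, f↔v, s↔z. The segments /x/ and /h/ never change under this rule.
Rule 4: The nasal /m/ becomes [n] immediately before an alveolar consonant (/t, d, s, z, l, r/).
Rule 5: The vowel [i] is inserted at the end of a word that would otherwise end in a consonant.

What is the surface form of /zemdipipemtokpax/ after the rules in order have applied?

Rule 1 (intervocalic voicing): /p/ is a voiceless stop between vowels /i/ and /i/, so it voices to [b]. /p/ is a voiceless stop between vowels /i/ and /e/, so it voices to [b]. /zemdipipemtokpax/ → zemdibibemtokpax.
Rule 2 (intervocalic spirantization): /b/ is a stop between vowels /i/ and /i/, so it spirantizes to the fricative [v]. /b/ is a stop between vowels /i/ and /e/, so it spirantizes to the fricative [v]. /zemdibibemtokpax/ → zemdivivemtokpax.
Rule 3 (regressive voicing assimilation): no segment meets the environment; /zemdivivemtokpax/ is unchanged.
Rule 4 (nasal place assimilation): /m/ precedes the alveolar consonant /d/, so it assimilates in place to [n]. /m/ precedes the alveolar consonant /t/, so it assimilates in place to [n]. /zemdivivemtokpax/ → zendiviventokpax.
Rule 5 (final i-epenthesis): the form ends in the consonant /x/, so [i] is inserted word-finally. /zendiviventokpax/ → zendiviventokpaxi.

zendiviventokpaxi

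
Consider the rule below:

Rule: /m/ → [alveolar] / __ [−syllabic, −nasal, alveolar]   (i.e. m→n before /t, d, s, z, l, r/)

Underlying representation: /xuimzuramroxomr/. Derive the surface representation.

xuinzuranroxonr

/m/ precedes the alveolar consonant /z/, so it assimilates in place to [n].
/m/ precedes the alveolar consonant /r/, so it assimilates in place to [n].
/m/ precedes the alveolar consonant /r/, so it assimilates in place to [n].
Surface form: [xuinzuranroxonr].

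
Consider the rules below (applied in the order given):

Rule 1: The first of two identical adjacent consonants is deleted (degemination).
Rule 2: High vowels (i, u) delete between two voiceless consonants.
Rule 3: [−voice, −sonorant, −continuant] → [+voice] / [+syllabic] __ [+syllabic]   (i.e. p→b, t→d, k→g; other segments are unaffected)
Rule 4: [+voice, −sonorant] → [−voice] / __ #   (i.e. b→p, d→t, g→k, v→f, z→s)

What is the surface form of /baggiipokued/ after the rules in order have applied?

Rule 1 (degemination): /gg/ is a geminate; the first /g/ deletes. /baggiipokued/ → bagiipokued.
Rule 2 (high vowel syncope): no segment meets the environment; /bagiipokued/ is unchanged.
Rule 3 (intervocalic voicing): /p/ is a voiceless stop between vowels /i/ and /o/, so it voices to [b]. /k/ is a voiceless stop between vowels /o/ and /u/, so it voices to [g]. /bagiipokued/ → bagiibogued.
Rule 4 (final devoicing): /d/ is a voiced obstruent in word-final position, so it devoices to [t]. /bagiibogued/ → bagiiboguet.

bagiiboguet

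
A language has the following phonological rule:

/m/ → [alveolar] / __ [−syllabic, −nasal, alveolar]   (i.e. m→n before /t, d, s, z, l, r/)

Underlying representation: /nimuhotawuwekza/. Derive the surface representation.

nimuhotawuwekza

No segment of /nimuhotawuwekza/ meets the structural description of the rule, so the form surfaces unchanged.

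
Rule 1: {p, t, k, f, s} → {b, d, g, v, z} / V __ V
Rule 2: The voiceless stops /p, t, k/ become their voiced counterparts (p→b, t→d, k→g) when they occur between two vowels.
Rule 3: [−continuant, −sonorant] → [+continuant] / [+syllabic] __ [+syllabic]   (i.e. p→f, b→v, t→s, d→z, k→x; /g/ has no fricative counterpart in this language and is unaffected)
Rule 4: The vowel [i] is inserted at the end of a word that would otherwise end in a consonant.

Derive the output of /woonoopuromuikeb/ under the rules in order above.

Rule 1 (intervocalic voicing): /p/ is a voiceless obstruent between vowels /o/ and /u/, so it voices to [b]. /k/ is a voiceless obstruent between vowels /i/ and /e/, so it voices to [g]. /woonoopuromuikeb/ → woonooburomuigeb.
Rule 2 (intervocalic voicing): no segment meets the environment; /woonooburomuigeb/ is unchanged.
Rule 3 (intervocalic spirantization): /b/ is a stop between vowels /o/ and /u/, so it spirantizes to the fricative [v]. /woonooburomuigeb/ → woonoovuromuigeb.
Rule 4 (final i-epenthesis): the form ends in the consonant /b/, so [i] is inserted word-finally. /woonoovuromuigeb/ → woonoovuromuigebi.

woonoovuromuigebi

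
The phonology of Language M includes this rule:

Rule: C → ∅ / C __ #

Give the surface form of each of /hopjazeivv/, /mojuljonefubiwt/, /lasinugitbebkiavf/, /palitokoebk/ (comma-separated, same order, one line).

hopjazeiv, mojuljonefubiw, lasinugitbebkiav, palitokoeb

/hopjazeivv/: /v/ is the second consonant of a word-final cluster /vv/, so it deletes. → [hopjazeiv].
/mojuljonefubiwt/: /t/ is the second consonant of a word-final cluster /wt/, so it deletes. → [mojuljonefubiw].
/lasinugitbebkiavf/: /f/ is the second consonant of a word-final cluster /vf/, so it deletes. → [lasinugitbebkiav].
/palitokoebk/: /k/ is the second consonant of a word-final cluster /bk/, so it deletes. → [palitokoeb].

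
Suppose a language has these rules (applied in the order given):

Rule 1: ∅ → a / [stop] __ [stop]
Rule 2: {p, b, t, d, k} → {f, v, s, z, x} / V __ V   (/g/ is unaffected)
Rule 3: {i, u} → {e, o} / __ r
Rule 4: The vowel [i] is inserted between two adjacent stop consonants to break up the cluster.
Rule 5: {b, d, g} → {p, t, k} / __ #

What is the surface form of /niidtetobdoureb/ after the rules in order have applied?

niizasesovazoorep

Rule 1 (stop-cluster a-epenthesis): /d/ and /t/ form a stop–stop cluster, so [a] is inserted between them. /b/ and /d/ form a stop–stop cluster, so [a] is inserted between them. /niidtetobdoureb/ → niidatetobadoureb.
Rule 2 (intervocalic spirantization): /d/ is a stop between vowels /i/ and /a/, so it spirantizes to the fricative [z]. /t/ is a stop between vowels /a/ and /e/, so it spirantizes to the fricative [s]. /t/ is a stop between vowels /e/ and /o/, so it spirantizes to the fricative [s]. /b/ is a stop between vowels /o/ and /a/, so it spirantizes to the fricative [v]. /d/ is a stop between vowels /a/ and /o/, so it spirantizes to the fricative [z]. /niidatetobadoureb/ → niizasesovazoureb.
Rule 3 (pre-rhotic lowering): /u/ is a high vowel immediately before /r/, so it lowers to [o]. /niizasesovazoureb/ → niizasesovazooreb.
Rule 4 (stop-cluster i-epenthesis): no segment meets the environment; /niizasesovazooreb/ is unchanged.
Rule 5 (final devoicing): /b/ is a voiced stop in word-final position, so it devoices to [p]. /niizasesovazooreb/ → niizasesovazoorep.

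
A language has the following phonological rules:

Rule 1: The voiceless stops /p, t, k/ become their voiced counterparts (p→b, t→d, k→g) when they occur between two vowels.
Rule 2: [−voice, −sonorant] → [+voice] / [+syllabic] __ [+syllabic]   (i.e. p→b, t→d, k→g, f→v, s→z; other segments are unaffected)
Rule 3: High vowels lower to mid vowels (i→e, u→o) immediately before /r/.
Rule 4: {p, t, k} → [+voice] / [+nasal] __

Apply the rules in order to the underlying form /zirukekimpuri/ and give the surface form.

zerugegimbori

Rule 1 (intervocalic voicing): /k/ is a voiceless stop between vowels /u/ and /e/, so it voices to [g]. /k/ is a voiceless stop between vowels /e/ and /i/, so it voices to [g]. /zirukekimpuri/ → zirugegimpuri.
Rule 2 (intervocalic voicing): no segment meets the environment; /zirugegimpuri/ is unchanged.
Rule 3 (pre-rhotic lowering): /i/ is a high vowel immediately before /r/, so it lowers to [e]. /u/ is a high vowel immediately before /r/, so it lowers to [o]. /zirugegimpuri/ → zerugegimpori.
Rule 4 (post-nasal voicing): /p/ is a voiceless stop immediately after the nasal /m/, so it voices to [b]. /zerugegimpori/ → zerugegimbori.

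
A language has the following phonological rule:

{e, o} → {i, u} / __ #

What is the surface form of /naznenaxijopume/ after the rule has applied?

naznenaxijopumi

/e/ is a mid vowel in word-final position, so it raises to [i].
Surface form: [naznenaxijopumi].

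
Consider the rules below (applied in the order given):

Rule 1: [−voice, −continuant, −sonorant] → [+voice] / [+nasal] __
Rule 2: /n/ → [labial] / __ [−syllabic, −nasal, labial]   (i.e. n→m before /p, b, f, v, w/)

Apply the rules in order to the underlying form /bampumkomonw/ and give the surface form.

Rule 1 (post-nasal voicing): /p/ is a voiceless stop immediately after the nasal /m/, so it voices to [b]. /k/ is a voiceless stop immediately after the nasal /m/, so it voices to [g]. /bampumkomonw/ → bambumgomonw.
Rule 2 (nasal place assimilation): /n/ precedes the labial consonant /w/, so it assimilates in place to [m]. /bambumgomonw/ → bambumgomomw.

bambumgomomw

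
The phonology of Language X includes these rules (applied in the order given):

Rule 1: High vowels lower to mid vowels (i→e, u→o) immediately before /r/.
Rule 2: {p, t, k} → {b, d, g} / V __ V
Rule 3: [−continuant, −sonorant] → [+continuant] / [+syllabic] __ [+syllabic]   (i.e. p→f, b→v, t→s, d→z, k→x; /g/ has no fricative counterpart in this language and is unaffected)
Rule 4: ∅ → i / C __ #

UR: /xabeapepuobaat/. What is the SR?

xaveavevuovaati

Rule 1 (pre-rhotic lowering): no segment meets the environment; /xabeapepuobaat/ is unchanged.
Rule 2 (intervocalic voicing): /p/ is a voiceless stop between vowels /a/ and /e/, so it voices to [b]. /p/ is a voiceless stop between vowels /e/ and /u/, so it voices to [b]. /xabeapepuobaat/ → xabeabebuobaat.
Rule 3 (intervocalic spirantization): /b/ is a stop between vowels /a/ and /e/, so it spirantizes to the fricative [v]. /b/ is a stop between vowels /a/ and /e/, so it spirantizes to the fricative [v]. /b/ is a stop between vowels /e/ and /u/, so it spirantizes to the fricative [v]. /b/ is a stop between vowels /o/ and /a/, so it spirantizes to the fricative [v]. /xabeabebuobaat/ → xaveavevuovaat.
Rule 4 (final i-epenthesis): the form ends in the consonant /t/, so [i] is inserted word-finally. /xaveavevuovaat/ → xaveavevuovaati.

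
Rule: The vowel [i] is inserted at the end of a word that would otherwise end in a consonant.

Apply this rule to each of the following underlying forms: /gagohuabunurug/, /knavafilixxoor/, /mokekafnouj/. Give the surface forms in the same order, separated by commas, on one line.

/gagohuabunurug/: the form ends in the consonant /g/, so [i] is inserted word-finally. → [gagohuabunurugi].
/knavafilixxoor/: the form ends in the consonant /r/, so [i] is inserted word-finally. → [knavafilixxoori].
/mokekafnouj/: the form ends in the consonant /j/, so [i] is inserted word-finally. → [mokekafnouji].

gagohuabunurugi, knavafilixxoori, mokekafnouji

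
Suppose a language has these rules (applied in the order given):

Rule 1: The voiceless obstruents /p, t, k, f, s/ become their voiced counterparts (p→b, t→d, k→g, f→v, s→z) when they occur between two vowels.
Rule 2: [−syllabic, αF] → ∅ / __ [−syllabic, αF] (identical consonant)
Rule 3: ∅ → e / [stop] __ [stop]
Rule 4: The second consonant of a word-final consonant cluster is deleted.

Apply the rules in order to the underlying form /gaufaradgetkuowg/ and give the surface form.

gauvaradegetekuow

Rule 1 (intervocalic voicing): /f/ is a voiceless obstruent between vowels /u/ and /a/, so it voices to [v]. /gaufaradgetkuowg/ → gauvaradgetkuowg.
Rule 2 (degemination): no segment meets the environment; /gauvaradgetkuowg/ is unchanged.
Rule 3 (stop-cluster e-epenthesis): /d/ and /g/ form a stop–stop cluster, so [e] is inserted between them. /t/ and /k/ form a stop–stop cluster, so [e] is inserted between them. /gauvaradgetkuowg/ → gauvaradegetekuowg.
Rule 4 (final cluster simplification): /g/ is the second consonant of a word-final cluster /wg/, so it deletes. /gauvaradegetekuowg/ → gauvaradegetekuow.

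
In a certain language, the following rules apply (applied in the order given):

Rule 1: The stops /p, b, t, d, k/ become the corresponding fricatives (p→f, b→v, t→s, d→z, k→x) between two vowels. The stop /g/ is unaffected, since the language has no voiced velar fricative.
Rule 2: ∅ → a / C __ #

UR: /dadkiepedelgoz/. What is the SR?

Rule 1 (intervocalic spirantization): /p/ is a stop between vowels /e/ and /e/, so it spirantizes to the fricative [f]. /d/ is a stop between vowels /e/ and /e/, so it spirantizes to the fricative [z]. /dadkiepedelgoz/ → dadkiefezelgoz.
Rule 2 (final a-epenthesis): the form ends in the consonant /z/, so [a] is inserted word-finally. /dadkiefezelgoz/ → dadkiefezelgoza.

dadkiefezelgoza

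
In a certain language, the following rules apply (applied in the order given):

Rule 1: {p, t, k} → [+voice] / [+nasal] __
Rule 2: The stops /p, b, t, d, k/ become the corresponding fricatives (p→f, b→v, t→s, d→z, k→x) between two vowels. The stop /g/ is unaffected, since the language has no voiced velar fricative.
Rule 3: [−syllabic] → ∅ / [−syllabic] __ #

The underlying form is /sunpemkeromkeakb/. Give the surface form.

sunbemgeromgeak

Rule 1 (post-nasal voicing): /p/ is a voiceless stop immediately after the nasal /n/, so it voices to [b]. /k/ is a voiceless stop immediately after the nasal /m/, so it voices to [g]. /k/ is a voiceless stop immediately after the nasal /m/, so it voices to [g]. /sunpemkeromkeakb/ → sunbemgeromgeakb.
Rule 2 (intervocalic spirantization): no segment meets the environment; /sunbemgeromgeakb/ is unchanged.
Rule 3 (final cluster simplification): /b/ is the second consonant of a word-final cluster /kb/, so it deletes. /sunbemgeromgeakb/ → sunbemgeromgeak.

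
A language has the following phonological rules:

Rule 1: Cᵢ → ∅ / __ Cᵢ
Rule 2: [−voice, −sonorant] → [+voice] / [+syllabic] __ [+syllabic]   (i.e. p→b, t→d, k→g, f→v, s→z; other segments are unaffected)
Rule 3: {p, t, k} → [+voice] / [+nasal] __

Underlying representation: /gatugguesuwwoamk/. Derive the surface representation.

Rule 1 (degemination): /gg/ is a geminate; the first /g/ deletes. /ww/ is a geminate; the first /w/ deletes. /gatugguesuwwoamk/ → gatuguesuwoamk.
Rule 2 (intervocalic voicing): /t/ is a voiceless obstruent between vowels /a/ and /u/, so it voices to [d]. /s/ is a voiceless obstruent between vowels /e/ and /u/, so it voices to [z]. /gatuguesuwoamk/ → gaduguezuwoamk.
Rule 3 (post-nasal voicing): /k/ is a voiceless stop immediately after the nasal /m/, so it voices to [g]. /gaduguezuwoamk/ → gaduguezuwoamg.

gaduguezuwoamg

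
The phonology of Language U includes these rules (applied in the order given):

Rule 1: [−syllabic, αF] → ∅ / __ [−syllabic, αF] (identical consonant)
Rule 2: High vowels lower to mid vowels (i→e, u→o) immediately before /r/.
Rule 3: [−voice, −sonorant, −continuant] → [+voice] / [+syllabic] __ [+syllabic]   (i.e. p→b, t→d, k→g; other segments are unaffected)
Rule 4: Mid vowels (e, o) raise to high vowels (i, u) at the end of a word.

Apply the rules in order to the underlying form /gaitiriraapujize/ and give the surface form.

Rule 1 (degemination): no segment meets the environment; /gaitiriraapujize/ is unchanged.
Rule 2 (pre-rhotic lowering): /i/ is a high vowel immediately before /r/, so it lowers to [e]. /i/ is a high vowel immediately before /r/, so it lowers to [e]. /gaitiriraapujize/ → gaitereraapujize.
Rule 3 (intervocalic voicing): /t/ is a voiceless stop between vowels /i/ and /e/, so it voices to [d]. /p/ is a voiceless stop between vowels /a/ and /u/, so it voices to [b]. /gaitereraapujize/ → gaidereraabujize.
Rule 4 (final vowel raising): /e/ is a mid vowel in word-final position, so it raises to [i]. /gaidereraabujize/ → gaidereraabujizi.

gaidereraabujizi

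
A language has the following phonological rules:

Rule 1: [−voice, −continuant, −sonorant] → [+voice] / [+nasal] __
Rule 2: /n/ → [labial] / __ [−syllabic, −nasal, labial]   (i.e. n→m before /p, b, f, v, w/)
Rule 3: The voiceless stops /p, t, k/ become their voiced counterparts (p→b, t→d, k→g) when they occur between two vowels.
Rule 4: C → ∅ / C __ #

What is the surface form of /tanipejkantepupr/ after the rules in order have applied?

tanibejkandebup

Rule 1 (post-nasal voicing): /t/ is a voiceless stop immediately after the nasal /n/, so it voices to [d]. /tanipejkantepupr/ → tanipejkandepupr.
Rule 2 (nasal place assimilation): no segment meets the environment; /tanipejkandepupr/ is unchanged.
Rule 3 (intervocalic voicing): /p/ is a voiceless stop between vowels /i/ and /e/, so it voices to [b]. /p/ is a voiceless stop between vowels /e/ and /u/, so it voices to [b]. /tanipejkandepupr/ → tanibejkandebupr.
Rule 4 (final cluster simplification): /r/ is the second consonant of a word-final cluster /pr/, so it deletes. /tanibejkandebupr/ → tanibejkandebup.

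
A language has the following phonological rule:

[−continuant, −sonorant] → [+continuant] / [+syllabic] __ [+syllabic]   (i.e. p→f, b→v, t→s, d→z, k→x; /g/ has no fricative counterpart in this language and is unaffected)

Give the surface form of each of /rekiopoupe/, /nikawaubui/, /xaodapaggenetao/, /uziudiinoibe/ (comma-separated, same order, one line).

/rekiopoupe/: /k/ is a stop between vowels /e/ and /i/, so it spirantizes to the fricative [x]. /p/ is a stop between vowels /o/ and /o/, so it spirantizes to the fricative [f]. /p/ is a stop between vowels /u/ and /e/, so it spirantizes to the fricative [f]. → [rexiofoufe].
/nikawaubui/: /k/ is a stop between vowels /i/ and /a/, so it spirantizes to the fricative [x]. /b/ is a stop between vowels /u/ and /u/, so it spirantizes to the fricative [v]. → [nixawauvui].
/xaodapaggenetao/: /d/ is a stop between vowels /o/ and /a/, so it spirantizes to the fricative [z]. /p/ is a stop between vowels /a/ and /a/, so it spirantizes to the fricative [f]. /t/ is a stop between vowels /e/ and /a/, so it spirantizes to the fricative [s]. → [xaozafaggenesao].
/uziudiinoibe/: /d/ is a stop between vowels /u/ and /i/, so it spirantizes to the fricative [z]. /b/ is a stop between vowels /i/ and /e/, so it spirantizes to the fricative [v]. → [uziuziinoive].

rexiofoufe, nixawauvui, xaozafaggenesao, uziuziinoive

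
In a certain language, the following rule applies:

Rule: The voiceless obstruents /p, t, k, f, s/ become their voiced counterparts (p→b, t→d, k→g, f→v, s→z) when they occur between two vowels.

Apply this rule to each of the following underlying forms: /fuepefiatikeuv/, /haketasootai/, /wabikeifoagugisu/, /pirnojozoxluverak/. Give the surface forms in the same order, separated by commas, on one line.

/fuepefiatikeuv/: /p/ is a voiceless obstruent between vowels /e/ and /e/, so it voices to [b]. /f/ is a voiceless obstruent between vowels /e/ and /i/, so it voices to [v]. /t/ is a voiceless obstruent between vowels /a/ and /i/, so it voices to [d]. /k/ is a voiceless obstruent between vowels /i/ and /e/, so it voices to [g]. → [fuebeviadigeuv].
/haketasootai/: /k/ is a voiceless obstruent between vowels /a/ and /e/, so it voices to [g]. /t/ is a voiceless obstruent between vowels /e/ and /a/, so it voices to [d]. /s/ is a voiceless obstruent between vowels /a/ and /o/, so it voices to [z]. /t/ is a voiceless obstruent between vowels /o/ and /a/, so it voices to [d]. → [hagedazoodai].
/wabikeifoagugisu/: /k/ is a voiceless obstruent between vowels /i/ and /e/, so it voices to [g]. /f/ is a voiceless obstruent between vowels /i/ and /o/, so it voices to [v]. /s/ is a voiceless obstruent between vowels /i/ and /u/, so it voices to [z]. → [wabigeivoagugizu].
/pirnojozoxluverak/: the rule's environment is not met; surfaces unchanged as [pirnojozoxluverak].

fuebeviadigeuv, hagedazoodai, wabigeivoagugizu, pirnojozoxluverak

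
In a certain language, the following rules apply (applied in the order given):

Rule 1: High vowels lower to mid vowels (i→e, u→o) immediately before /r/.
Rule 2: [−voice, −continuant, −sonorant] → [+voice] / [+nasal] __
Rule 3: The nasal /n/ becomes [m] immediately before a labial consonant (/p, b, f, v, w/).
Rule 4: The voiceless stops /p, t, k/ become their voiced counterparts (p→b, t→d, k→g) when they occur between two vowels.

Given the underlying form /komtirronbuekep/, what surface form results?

Rule 1 (pre-rhotic lowering): /i/ is a high vowel immediately before /r/, so it lowers to [e]. /komtirronbuekep/ → komterronbuekep.
Rule 2 (post-nasal voicing): /t/ is a voiceless stop immediately after the nasal /m/, so it voices to [d]. /komterronbuekep/ → komderronbuekep.
Rule 3 (nasal place assimilation): /n/ precedes the labial consonant /b/, so it assimilates in place to [m]. /komderronbuekep/ → komderrombuekep.
Rule 4 (intervocalic voicing): /k/ is a voiceless stop between vowels /e/ and /e/, so it voices to [g]. /komderrombuekep/ → komderrombuegep.

komderrombuegep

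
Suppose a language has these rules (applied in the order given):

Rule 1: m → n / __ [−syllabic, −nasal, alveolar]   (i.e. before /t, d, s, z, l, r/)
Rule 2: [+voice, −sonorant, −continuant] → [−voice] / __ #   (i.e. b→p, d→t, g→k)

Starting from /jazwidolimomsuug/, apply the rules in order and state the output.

jazwidolimonsuuk

Rule 1 (nasal place assimilation): /m/ precedes the alveolar consonant /s/, so it assimilates in place to [n]. /jazwidolimomsuug/ → jazwidolimonsuug.
Rule 2 (final devoicing): /g/ is a voiced stop in word-final position, so it devoices to [k]. /jazwidolimonsuug/ → jazwidolimonsuuk.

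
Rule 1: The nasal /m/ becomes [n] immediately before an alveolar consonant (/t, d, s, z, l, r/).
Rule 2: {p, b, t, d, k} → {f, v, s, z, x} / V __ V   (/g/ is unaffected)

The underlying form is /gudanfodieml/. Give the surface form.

guzanfozienl

Rule 1 (nasal place assimilation): /m/ precedes the alveolar consonant /l/, so it assimilates in place to [n]. /gudanfodieml/ → gudanfodienl.
Rule 2 (intervocalic spirantization): /d/ is a stop between vowels /u/ and /a/, so it spirantizes to the fricative [z]. /d/ is a stop between vowels /o/ and /i/, so it spirantizes to the fricative [z]. /gudanfodienl/ → guzanfozienl.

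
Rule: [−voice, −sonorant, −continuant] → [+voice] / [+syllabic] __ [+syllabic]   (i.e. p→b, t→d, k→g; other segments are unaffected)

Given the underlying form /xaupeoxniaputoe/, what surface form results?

/p/ is a voiceless stop between vowels /u/ and /e/, so it voices to [b].
/p/ is a voiceless stop between vowels /a/ and /u/, so it voices to [b].
/t/ is a voiceless stop between vowels /u/ and /o/, so it voices to [d].
Surface form: [xaubeoxniabudoe].

xaubeoxniabudoe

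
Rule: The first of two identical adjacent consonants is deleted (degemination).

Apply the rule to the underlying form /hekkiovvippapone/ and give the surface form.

/kk/ is a geminate; the first /k/ deletes.
/vv/ is a geminate; the first /v/ deletes.
/pp/ is a geminate; the first /p/ deletes.
Surface form: [hekiovipapone].

hekiovipapone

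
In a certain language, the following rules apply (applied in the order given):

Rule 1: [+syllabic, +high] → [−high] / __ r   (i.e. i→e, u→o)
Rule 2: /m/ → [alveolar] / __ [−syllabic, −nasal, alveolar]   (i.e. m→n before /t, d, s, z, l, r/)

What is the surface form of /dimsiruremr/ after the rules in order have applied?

dinserorenr

Rule 1 (pre-rhotic lowering): /i/ is a high vowel immediately before /r/, so it lowers to [e]. /u/ is a high vowel immediately before /r/, so it lowers to [o]. /dimsiruremr/ → dimseroremr.
Rule 2 (nasal place assimilation): /m/ precedes the alveolar consonant /s/, so it assimilates in place to [n]. /m/ precedes the alveolar consonant /r/, so it assimilates in place to [n]. /dimseroremr/ → dinserorenr.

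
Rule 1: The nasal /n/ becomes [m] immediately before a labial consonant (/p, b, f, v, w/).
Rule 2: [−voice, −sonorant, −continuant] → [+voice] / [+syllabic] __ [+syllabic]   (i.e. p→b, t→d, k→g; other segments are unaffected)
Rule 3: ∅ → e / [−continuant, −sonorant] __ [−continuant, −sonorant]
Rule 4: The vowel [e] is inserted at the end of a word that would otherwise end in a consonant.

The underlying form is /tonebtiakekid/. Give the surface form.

tonebetiagegide

Rule 1 (nasal place assimilation): no segment meets the environment; /tonebtiakekid/ is unchanged.
Rule 2 (intervocalic voicing): /k/ is a voiceless stop between vowels /a/ and /e/, so it voices to [g]. /k/ is a voiceless stop between vowels /e/ and /i/, so it voices to [g]. /tonebtiakekid/ → tonebtiagegid.
Rule 3 (stop-cluster e-epenthesis): /b/ and /t/ form a stop–stop cluster, so [e] is inserted between them. /tonebtiagegid/ → tonebetiagegid.
Rule 4 (final e-epenthesis): the form ends in the consonant /d/, so [e] is inserted word-finally. /tonebetiagegid/ → tonebetiagegide.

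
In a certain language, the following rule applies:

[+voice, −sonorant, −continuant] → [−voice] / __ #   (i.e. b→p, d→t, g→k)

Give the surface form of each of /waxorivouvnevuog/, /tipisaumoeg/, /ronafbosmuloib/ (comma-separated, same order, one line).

/waxorivouvnevuog/: /g/ is a voiced stop in word-final position, so it devoices to [k]. → [waxorivouvnevuok].
/tipisaumoeg/: /g/ is a voiced stop in word-final position, so it devoices to [k]. → [tipisaumoek].
/ronafbosmuloib/: /b/ is a voiced stop in word-final position, so it devoices to [p]. → [ronafbosmuloip].

waxorivouvnevuok, tipisaumoek, ronafbosmuloip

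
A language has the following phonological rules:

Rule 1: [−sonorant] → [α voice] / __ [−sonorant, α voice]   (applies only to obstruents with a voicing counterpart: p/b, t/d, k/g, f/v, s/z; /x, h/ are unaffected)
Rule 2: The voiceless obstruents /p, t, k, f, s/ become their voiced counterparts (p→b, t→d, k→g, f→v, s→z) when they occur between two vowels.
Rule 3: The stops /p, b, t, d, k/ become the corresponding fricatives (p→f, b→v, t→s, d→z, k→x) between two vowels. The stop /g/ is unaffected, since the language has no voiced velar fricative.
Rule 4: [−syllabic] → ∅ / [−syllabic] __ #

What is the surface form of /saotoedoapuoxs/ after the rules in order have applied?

saozoezoavuox

Rule 1 (regressive voicing assimilation): no segment meets the environment; /saotoedoapuoxs/ is unchanged.
Rule 2 (intervocalic voicing): /t/ is a voiceless obstruent between vowels /o/ and /o/, so it voices to [d]. /p/ is a voiceless obstruent between vowels /a/ and /u/, so it voices to [b]. /saotoedoapuoxs/ → saodoedoabuoxs.
Rule 3 (intervocalic spirantization): /d/ is a stop between vowels /o/ and /o/, so it spirantizes to the fricative [z]. /d/ is a stop between vowels /e/ and /o/, so it spirantizes to the fricative [z]. /b/ is a stop between vowels /a/ and /u/, so it spirantizes to the fricative [v]. /saodoedoabuoxs/ → saozoezoavuoxs.
Rule 4 (final cluster simplification): /s/ is the second consonant of a word-final cluster /xs/, so it deletes. /saozoezoavuoxs/ → saozoezoavuox.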